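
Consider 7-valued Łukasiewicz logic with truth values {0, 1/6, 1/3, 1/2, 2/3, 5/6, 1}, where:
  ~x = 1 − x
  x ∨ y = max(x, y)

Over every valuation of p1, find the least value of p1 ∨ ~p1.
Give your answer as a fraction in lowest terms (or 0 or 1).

1/2

Take p1 = 1/2:
~p1 = ~1/2 = 1/2
p1 ∨ ~p1 = 1/2 ∨ 1/2 = 1/2
No assignment yields a value below 1/2, so this is the minimum.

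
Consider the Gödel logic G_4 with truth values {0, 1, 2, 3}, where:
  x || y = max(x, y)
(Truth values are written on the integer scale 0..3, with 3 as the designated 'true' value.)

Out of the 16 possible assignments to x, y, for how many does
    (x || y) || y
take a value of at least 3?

7

x = 0, y = 0 ↦ 0  <
x = 0, y = 1 ↦ 1  <
x = 0, y = 2 ↦ 2  <
x = 0, y = 3 ↦ 3  ≥
x = 1, y = 0 ↦ 1  <
x = 1, y = 1 ↦ 1  <
x = 1, y = 2 ↦ 2  <
x = 1, y = 3 ↦ 3  ≥
x = 2, y = 0 ↦ 2  <
x = 2, y = 1 ↦ 2  <
x = 2, y = 2 ↦ 2  <
x = 2, y = 3 ↦ 3  ≥
x = 3, y = 0 ↦ 3  ≥
x = 3, y = 1 ↦ 3  ≥
x = 3, y = 2 ↦ 3  ≥
x = 3, y = 3 ↦ 3  ≥
So 7 of the 16 assignments meet the threshold.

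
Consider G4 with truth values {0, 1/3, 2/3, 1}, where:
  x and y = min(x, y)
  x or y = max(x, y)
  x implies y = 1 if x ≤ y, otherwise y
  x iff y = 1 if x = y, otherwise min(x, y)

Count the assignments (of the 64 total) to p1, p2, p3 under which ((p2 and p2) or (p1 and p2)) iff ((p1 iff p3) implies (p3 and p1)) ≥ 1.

value 1: 16 assignments (counts)
value 2/3: 14 assignments
value 1/3: 16 assignments
value 0: 18 assignments
So 16 of the 64 assignments meet the threshold.

16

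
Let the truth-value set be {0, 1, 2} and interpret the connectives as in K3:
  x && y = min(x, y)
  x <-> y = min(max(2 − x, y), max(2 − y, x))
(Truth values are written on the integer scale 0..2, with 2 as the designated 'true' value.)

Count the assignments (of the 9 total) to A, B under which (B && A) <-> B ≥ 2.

4

A = 0, B = 0 ↦ 2  ≥
A = 0, B = 1 ↦ 1  <
A = 0, B = 2 ↦ 0  <
A = 1, B = 0 ↦ 2  ≥
A = 1, B = 1 ↦ 1  <
A = 1, B = 2 ↦ 1  <
A = 2, B = 0 ↦ 2  ≥
A = 2, B = 1 ↦ 1  <
A = 2, B = 2 ↦ 2  ≥
So 4 of the 9 assignments meet the threshold.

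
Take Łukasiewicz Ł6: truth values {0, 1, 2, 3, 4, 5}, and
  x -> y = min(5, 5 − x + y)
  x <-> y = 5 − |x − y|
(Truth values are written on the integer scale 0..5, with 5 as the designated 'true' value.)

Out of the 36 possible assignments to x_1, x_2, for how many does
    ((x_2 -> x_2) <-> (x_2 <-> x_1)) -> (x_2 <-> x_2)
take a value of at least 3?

value 5: 36 assignments (counts)
So 36 of the 36 assignments meet the threshold.

36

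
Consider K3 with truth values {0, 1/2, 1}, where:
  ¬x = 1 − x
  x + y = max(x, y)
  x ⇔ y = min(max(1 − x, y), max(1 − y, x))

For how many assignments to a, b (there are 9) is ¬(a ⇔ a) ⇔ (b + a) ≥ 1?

1

a = 0, b = 0 ↦ 1  ≥
a = 0, b = 1/2 ↦ 1/2  <
a = 0, b = 1 ↦ 0  <
a = 1/2, b = 0 ↦ 1/2  <
a = 1/2, b = 1/2 ↦ 1/2  <
a = 1/2, b = 1 ↦ 1/2  <
a = 1, b = 0 ↦ 0  <
a = 1, b = 1/2 ↦ 0  <
a = 1, b = 1 ↦ 0  <
So 1 of the 9 assignments meets the threshold.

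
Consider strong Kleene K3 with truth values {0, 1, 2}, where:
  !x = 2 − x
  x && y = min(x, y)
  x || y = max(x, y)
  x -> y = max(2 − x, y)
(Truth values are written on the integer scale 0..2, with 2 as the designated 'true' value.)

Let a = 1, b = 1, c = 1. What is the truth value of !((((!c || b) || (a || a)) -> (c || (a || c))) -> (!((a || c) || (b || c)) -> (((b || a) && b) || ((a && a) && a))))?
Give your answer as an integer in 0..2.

!c = !1 = 1
!c || b = 1 || 1 = 1
a || a = 1 || 1 = 1
(!c || b) || (a || a) = 1 || 1 = 1
a || c = 1 || 1 = 1
c || (a || c) = 1 || 1 = 1
((!c || b) || (a || a)) -> (c || (a || c)) = 1 -> 1 = 1
a || c = 1 || 1 = 1
b || c = 1 || 1 = 1
(a || c) || (b || c) = 1 || 1 = 1
!((a || c) || (b || c)) = !1 = 1
b || a = 1 || 1 = 1
(b || a) && b = 1 && 1 = 1
a && a = 1 && 1 = 1
(a && a) && a = 1 && 1 = 1
((b || a) && b) || ((a && a) && a) = 1 || 1 = 1
!((a || c) || (b || c)) -> (((b || a) && b) || ((a && a) && a)) = 1 -> 1 = 1
(((!c || b) || (a || a)) -> (c || (a || c))) -> (!((a || c) || (b || c)) -> (((b || a) && b) || ((a && a) && a))) = 1 -> 1 = 1
!((((!c || b) || (a || a)) -> (c || (a || c))) -> (!((a || c) || (b || c)) -> (((b || a) && b) || ((a && a) && a)))) = !1 = 1

1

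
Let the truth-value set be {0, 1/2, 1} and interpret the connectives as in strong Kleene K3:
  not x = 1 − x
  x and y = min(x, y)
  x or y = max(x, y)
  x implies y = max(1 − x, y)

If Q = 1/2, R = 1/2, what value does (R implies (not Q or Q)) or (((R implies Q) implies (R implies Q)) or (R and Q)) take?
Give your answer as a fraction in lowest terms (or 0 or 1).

1/2

not Q = not 1/2 = 1/2
not Q or Q = 1/2 or 1/2 = 1/2
R implies (not Q or Q) = 1/2 implies 1/2 = 1/2
R implies Q = 1/2 implies 1/2 = 1/2
R implies Q = 1/2 implies 1/2 = 1/2
(R implies Q) implies (R implies Q) = 1/2 implies 1/2 = 1/2
R and Q = 1/2 and 1/2 = 1/2
((R implies Q) implies (R implies Q)) or (R and Q) = 1/2 or 1/2 = 1/2
(R implies (not Q or Q)) or (((R implies Q) implies (R implies Q)) or (R and Q)) = 1/2 or 1/2 = 1/2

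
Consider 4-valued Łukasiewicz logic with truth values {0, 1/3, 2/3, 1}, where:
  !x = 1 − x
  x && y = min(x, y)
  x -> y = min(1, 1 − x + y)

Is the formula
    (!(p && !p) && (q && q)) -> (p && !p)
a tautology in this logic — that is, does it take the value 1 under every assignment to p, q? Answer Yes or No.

Counterexample: take p = 0, q = 1/3.
!p = !0 = 1
p && !p = 0 && 1 = 0
!(p && !p) = !0 = 1
q && q = 1/3 && 1/3 = 1/3
!(p && !p) && (q && q) = 1 && 1/3 = 1/3
!p = !0 = 1
p && !p = 0 && 1 = 0
(!(p && !p) && (q && q)) -> (p && !p) = 1/3 -> 0 = 2/3
This gives 2/3 ≠ 1.

No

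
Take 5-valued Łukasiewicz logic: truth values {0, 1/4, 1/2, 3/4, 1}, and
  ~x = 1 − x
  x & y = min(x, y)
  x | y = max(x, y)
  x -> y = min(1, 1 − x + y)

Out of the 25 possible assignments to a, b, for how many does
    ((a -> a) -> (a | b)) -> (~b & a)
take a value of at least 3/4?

value 1: 9 assignments (counts)
value 3/4: 4 assignments (counts)
value 1/2: 5 assignments
value 1/4: 2 assignments
value 0: 5 assignments
So 13 of the 25 assignments meet the threshold.

13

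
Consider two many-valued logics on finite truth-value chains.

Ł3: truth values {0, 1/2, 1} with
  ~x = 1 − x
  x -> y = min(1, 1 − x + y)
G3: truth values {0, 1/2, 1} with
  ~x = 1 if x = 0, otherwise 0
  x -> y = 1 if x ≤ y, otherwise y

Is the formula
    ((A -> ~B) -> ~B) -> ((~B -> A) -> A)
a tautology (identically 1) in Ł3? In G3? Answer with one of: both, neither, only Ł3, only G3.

only Ł3

In Ł3: every assignment gives 1 — tautology.
In G3: at A = 1/2, B = 1/2 the value is 1/2 — not a tautology.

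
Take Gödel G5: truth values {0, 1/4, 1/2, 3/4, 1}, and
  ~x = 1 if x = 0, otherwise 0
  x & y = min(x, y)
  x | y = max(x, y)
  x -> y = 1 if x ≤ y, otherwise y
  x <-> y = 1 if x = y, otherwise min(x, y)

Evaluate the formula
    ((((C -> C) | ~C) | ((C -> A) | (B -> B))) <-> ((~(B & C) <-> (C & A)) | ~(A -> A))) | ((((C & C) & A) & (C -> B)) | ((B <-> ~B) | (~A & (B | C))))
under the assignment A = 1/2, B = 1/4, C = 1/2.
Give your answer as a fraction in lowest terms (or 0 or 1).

1/4

C -> C = 1/2 -> 1/2 = 1
~C = ~1/2 = 0
(C -> C) | ~C = 1 | 0 = 1
C -> A = 1/2 -> 1/2 = 1
B -> B = 1/4 -> 1/4 = 1
(C -> A) | (B -> B) = 1 | 1 = 1
((C -> C) | ~C) | ((C -> A) | (B -> B)) = 1 | 1 = 1
B & C = 1/4 & 1/2 = 1/4
~(B & C) = ~1/4 = 0
C & A = 1/2 & 1/2 = 1/2
~(B & C) <-> (C & A) = 0 <-> 1/2 = 0
A -> A = 1/2 -> 1/2 = 1
~(A -> A) = ~1 = 0
(~(B & C) <-> (C & A)) | ~(A -> A) = 0 | 0 = 0
(((C -> C) | ~C) | ((C -> A) | (B -> B))) <-> ((~(B & C) <-> (C & A)) | ~(A -> A)) = 1 <-> 0 = 0
C & C = 1/2 & 1/2 = 1/2
(C & C) & A = 1/2 & 1/2 = 1/2
C -> B = 1/2 -> 1/4 = 1/4
((C & C) & A) & (C -> B) = 1/2 & 1/4 = 1/4
~B = ~1/4 = 0
B <-> ~B = 1/4 <-> 0 = 0
~A = ~1/2 = 0
B | C = 1/4 | 1/2 = 1/2
~A & (B | C) = 0 & 1/2 = 0
(B <-> ~B) | (~A & (B | C)) = 0 | 0 = 0
(((C & C) & A) & (C -> B)) | ((B <-> ~B) | (~A & (B | C))) = 1/4 | 0 = 1/4
((((C -> C) | ~C) | ((C -> A) | (B -> B))) <-> ((~(B & C) <-> (C & A)) | ~(A -> A))) | ((((C & C) & A) & (C -> B)) | ((B <-> ~B) | (~A & (B | C)))) = 0 | 1/4 = 1/4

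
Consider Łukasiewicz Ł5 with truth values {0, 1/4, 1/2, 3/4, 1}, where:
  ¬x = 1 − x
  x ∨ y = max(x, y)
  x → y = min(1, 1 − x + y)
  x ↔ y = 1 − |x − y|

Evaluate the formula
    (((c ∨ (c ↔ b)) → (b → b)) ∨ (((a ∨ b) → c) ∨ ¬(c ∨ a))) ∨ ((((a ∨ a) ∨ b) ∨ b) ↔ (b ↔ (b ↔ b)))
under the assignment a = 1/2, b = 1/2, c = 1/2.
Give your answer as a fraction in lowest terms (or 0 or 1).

1

c ↔ b = 1/2 ↔ 1/2 = 1
c ∨ (c ↔ b) = 1/2 ∨ 1 = 1
b → b = 1/2 → 1/2 = 1
(c ∨ (c ↔ b)) → (b → b) = 1 → 1 = 1
a ∨ b = 1/2 ∨ 1/2 = 1/2
(a ∨ b) → c = 1/2 → 1/2 = 1
c ∨ a = 1/2 ∨ 1/2 = 1/2
¬(c ∨ a) = ¬1/2 = 1/2
((a ∨ b) → c) ∨ ¬(c ∨ a) = 1 ∨ 1/2 = 1
((c ∨ (c ↔ b)) → (b → b)) ∨ (((a ∨ b) → c) ∨ ¬(c ∨ a)) = 1 ∨ 1 = 1
a ∨ a = 1/2 ∨ 1/2 = 1/2
(a ∨ a) ∨ b = 1/2 ∨ 1/2 = 1/2
((a ∨ a) ∨ b) ∨ b = 1/2 ∨ 1/2 = 1/2
b ↔ b = 1/2 ↔ 1/2 = 1
b ↔ (b ↔ b) = 1/2 ↔ 1 = 1/2
(((a ∨ a) ∨ b) ∨ b) ↔ (b ↔ (b ↔ b)) = 1/2 ↔ 1/2 = 1
(((c ∨ (c ↔ b)) → (b → b)) ∨ (((a ∨ b) → c) ∨ ¬(c ∨ a))) ∨ ((((a ∨ a) ∨ b) ∨ b) ↔ (b ↔ (b ↔ b))) = 1 ∨ 1 = 1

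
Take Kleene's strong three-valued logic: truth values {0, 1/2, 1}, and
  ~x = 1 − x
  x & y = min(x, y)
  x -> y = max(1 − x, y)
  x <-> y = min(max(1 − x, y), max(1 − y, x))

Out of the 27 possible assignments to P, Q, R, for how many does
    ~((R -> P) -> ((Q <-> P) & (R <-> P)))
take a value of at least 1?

6

value 1: 6 assignments (counts)
value 1/2: 16 assignments
value 0: 5 assignments
So 6 of the 27 assignments meet the threshold.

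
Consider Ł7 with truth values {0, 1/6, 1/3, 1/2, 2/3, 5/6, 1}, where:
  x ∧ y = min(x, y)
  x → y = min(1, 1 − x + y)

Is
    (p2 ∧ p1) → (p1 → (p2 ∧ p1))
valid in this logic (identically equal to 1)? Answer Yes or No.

At p1 = 2/3, p2 = 5/6, for instance:
p2 ∧ p1 = 5/6 ∧ 2/3 = 2/3
p1 → (p2 ∧ p1) = 2/3 → 2/3 = 1
(p2 ∧ p1) → (p1 → (p2 ∧ p1)) = 2/3 → 1 = 1
and checking the remaining 48 assignments likewise gives ≥ 1 in every case.

Yes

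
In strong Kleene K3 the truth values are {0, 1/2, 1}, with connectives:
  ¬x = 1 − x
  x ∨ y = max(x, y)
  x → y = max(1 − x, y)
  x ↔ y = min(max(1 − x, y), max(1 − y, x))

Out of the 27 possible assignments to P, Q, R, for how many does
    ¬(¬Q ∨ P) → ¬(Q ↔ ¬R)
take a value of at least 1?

17

value 1: 17 assignments (counts)
value 1/2: 9 assignments
value 0: 1 assignment
So 17 of the 27 assignments meet the threshold.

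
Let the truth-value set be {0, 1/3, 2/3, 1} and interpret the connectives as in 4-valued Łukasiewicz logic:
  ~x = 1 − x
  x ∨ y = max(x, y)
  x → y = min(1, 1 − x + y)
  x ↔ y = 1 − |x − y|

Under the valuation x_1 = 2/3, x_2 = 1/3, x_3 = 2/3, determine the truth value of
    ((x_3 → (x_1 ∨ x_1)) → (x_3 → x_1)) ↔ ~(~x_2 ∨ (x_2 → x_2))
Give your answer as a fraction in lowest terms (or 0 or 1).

x_1 ∨ x_1 = 2/3 ∨ 2/3 = 2/3
x_3 → (x_1 ∨ x_1) = 2/3 → 2/3 = 1
x_3 → x_1 = 2/3 → 2/3 = 1
(x_3 → (x_1 ∨ x_1)) → (x_3 → x_1) = 1 → 1 = 1
~x_2 = ~1/3 = 2/3
x_2 → x_2 = 1/3 → 1/3 = 1
~x_2 ∨ (x_2 → x_2) = 2/3 ∨ 1 = 1
~(~x_2 ∨ (x_2 → x_2)) = ~1 = 0
((x_3 → (x_1 ∨ x_1)) → (x_3 → x_1)) ↔ ~(~x_2 ∨ (x_2 → x_2)) = 1 ↔ 0 = 0

0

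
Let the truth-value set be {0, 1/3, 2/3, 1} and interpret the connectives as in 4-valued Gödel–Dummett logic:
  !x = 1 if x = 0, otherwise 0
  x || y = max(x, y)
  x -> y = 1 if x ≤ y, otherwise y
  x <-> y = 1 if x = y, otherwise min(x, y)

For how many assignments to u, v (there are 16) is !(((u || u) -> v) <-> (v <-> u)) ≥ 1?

u = 0, v = 0 ↦ 0  <
u = 0, v = 1/3 ↦ 1  ≥
u = 0, v = 2/3 ↦ 1  ≥
u = 0, v = 1 ↦ 1  ≥
u = 1/3, v = 0 ↦ 0  <
u = 1/3, v = 1/3 ↦ 0  <
u = 1/3, v = 2/3 ↦ 0  <
u = 1/3, v = 1 ↦ 0  <
u = 2/3, v = 0 ↦ 0  <
u = 2/3, v = 1/3 ↦ 0  <
u = 2/3, v = 2/3 ↦ 0  <
u = 2/3, v = 1 ↦ 0  <
u = 1, v = 0 ↦ 0  <
u = 1, v = 1/3 ↦ 0  <
u = 1, v = 2/3 ↦ 0  <
u = 1, v = 1 ↦ 0  <
So 3 of the 16 assignments meet the threshold.

3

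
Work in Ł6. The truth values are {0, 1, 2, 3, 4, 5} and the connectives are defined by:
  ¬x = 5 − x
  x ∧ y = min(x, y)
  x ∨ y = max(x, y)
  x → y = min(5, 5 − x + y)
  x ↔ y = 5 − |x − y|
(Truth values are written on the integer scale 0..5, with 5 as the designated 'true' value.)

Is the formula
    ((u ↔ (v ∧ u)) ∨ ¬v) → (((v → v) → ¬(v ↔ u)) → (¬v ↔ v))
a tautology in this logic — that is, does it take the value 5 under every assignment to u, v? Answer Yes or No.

Counterexample: take u = 0, v = 4.
v ∧ u = 4 ∧ 0 = 0
u ↔ (v ∧ u) = 0 ↔ 0 = 5
¬v = ¬4 = 1
(u ↔ (v ∧ u)) ∨ ¬v = 5 ∨ 1 = 5
v → v = 4 → 4 = 5
v ↔ u = 4 ↔ 0 = 1
¬(v ↔ u) = ¬1 = 4
(v → v) → ¬(v ↔ u) = 5 → 4 = 4
¬v = ¬4 = 1
¬v ↔ v = 1 ↔ 4 = 2
((v → v) → ¬(v ↔ u)) → (¬v ↔ v) = 4 → 2 = 3
((u ↔ (v ∧ u)) ∨ ¬v) → (((v → v) → ¬(v ↔ u)) → (¬v ↔ v)) = 5 → 3 = 3
This gives 3 ≠ 5.

No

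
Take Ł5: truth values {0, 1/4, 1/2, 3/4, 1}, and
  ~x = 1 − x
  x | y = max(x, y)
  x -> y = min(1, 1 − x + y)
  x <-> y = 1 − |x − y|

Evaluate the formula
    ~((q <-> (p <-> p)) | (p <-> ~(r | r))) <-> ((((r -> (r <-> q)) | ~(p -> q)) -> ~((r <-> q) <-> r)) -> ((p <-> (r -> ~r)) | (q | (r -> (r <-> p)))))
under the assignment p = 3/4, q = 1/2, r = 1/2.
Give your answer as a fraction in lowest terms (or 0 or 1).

1/4

p <-> p = 3/4 <-> 3/4 = 1
q <-> (p <-> p) = 1/2 <-> 1 = 1/2
r | r = 1/2 | 1/2 = 1/2
~(r | r) = ~1/2 = 1/2
p <-> ~(r | r) = 3/4 <-> 1/2 = 3/4
(q <-> (p <-> p)) | (p <-> ~(r | r)) = 1/2 | 3/4 = 3/4
~((q <-> (p <-> p)) | (p <-> ~(r | r))) = ~3/4 = 1/4
r <-> q = 1/2 <-> 1/2 = 1
r -> (r <-> q) = 1/2 -> 1 = 1
p -> q = 3/4 -> 1/2 = 3/4
~(p -> q) = ~3/4 = 1/4
(r -> (r <-> q)) | ~(p -> q) = 1 | 1/4 = 1
r <-> q = 1/2 <-> 1/2 = 1
(r <-> q) <-> r = 1 <-> 1/2 = 1/2
~((r <-> q) <-> r) = ~1/2 = 1/2
((r -> (r <-> q)) | ~(p -> q)) -> ~((r <-> q) <-> r) = 1 -> 1/2 = 1/2
~r = ~1/2 = 1/2
r -> ~r = 1/2 -> 1/2 = 1
p <-> (r -> ~r) = 3/4 <-> 1 = 3/4
r <-> p = 1/2 <-> 3/4 = 3/4
r -> (r <-> p) = 1/2 -> 3/4 = 1
q | (r -> (r <-> p)) = 1/2 | 1 = 1
(p <-> (r -> ~r)) | (q | (r -> (r <-> p))) = 3/4 | 1 = 1
(((r -> (r <-> q)) | ~(p -> q)) -> ~((r <-> q) <-> r)) -> ((p <-> (r -> ~r)) | (q | (r -> (r <-> p)))) = 1/2 -> 1 = 1
~((q <-> (p <-> p)) | (p <-> ~(r | r))) <-> ((((r -> (r <-> q)) | ~(p -> q)) -> ~((r <-> q) <-> r)) -> ((p <-> (r -> ~r)) | (q | (r -> (r <-> p))))) = 1/4 <-> 1 = 1/4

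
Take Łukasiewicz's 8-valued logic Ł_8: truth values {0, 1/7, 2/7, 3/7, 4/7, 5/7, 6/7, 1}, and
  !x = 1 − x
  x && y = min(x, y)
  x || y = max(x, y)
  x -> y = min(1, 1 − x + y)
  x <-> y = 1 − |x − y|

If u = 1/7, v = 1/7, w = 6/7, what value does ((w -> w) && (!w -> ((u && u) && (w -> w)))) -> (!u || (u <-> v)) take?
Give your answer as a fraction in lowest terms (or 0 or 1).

w -> w = 6/7 -> 6/7 = 1
!w = !6/7 = 1/7
u && u = 1/7 && 1/7 = 1/7
w -> w = 6/7 -> 6/7 = 1
(u && u) && (w -> w) = 1/7 && 1 = 1/7
!w -> ((u && u) && (w -> w)) = 1/7 -> 1/7 = 1
(w -> w) && (!w -> ((u && u) && (w -> w))) = 1 && 1 = 1
!u = !1/7 = 6/7
u <-> v = 1/7 <-> 1/7 = 1
!u || (u <-> v) = 6/7 || 1 = 1
((w -> w) && (!w -> ((u && u) && (w -> w)))) -> (!u || (u <-> v)) = 1 -> 1 = 1

1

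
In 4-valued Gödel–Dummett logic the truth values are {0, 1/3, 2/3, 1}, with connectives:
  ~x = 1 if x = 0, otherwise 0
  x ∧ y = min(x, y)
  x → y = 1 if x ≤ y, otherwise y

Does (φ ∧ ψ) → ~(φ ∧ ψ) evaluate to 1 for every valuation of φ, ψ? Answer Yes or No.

No

Counterexample: take φ = 1/3, ψ = 1/3.
φ ∧ ψ = 1/3 ∧ 1/3 = 1/3
φ ∧ ψ = 1/3 ∧ 1/3 = 1/3
~(φ ∧ ψ) = ~1/3 = 0
(φ ∧ ψ) → ~(φ ∧ ψ) = 1/3 → 0 = 0
This gives 0 ≠ 1.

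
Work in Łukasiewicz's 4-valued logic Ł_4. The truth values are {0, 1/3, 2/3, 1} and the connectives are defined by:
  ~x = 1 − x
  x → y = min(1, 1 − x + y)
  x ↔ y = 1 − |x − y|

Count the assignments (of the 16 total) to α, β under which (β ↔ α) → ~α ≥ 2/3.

13

α = 0, β = 0 ↦ 1  ≥
α = 0, β = 1/3 ↦ 1  ≥
α = 0, β = 2/3 ↦ 1  ≥
α = 0, β = 1 ↦ 1  ≥
α = 1/3, β = 0 ↦ 1  ≥
α = 1/3, β = 1/3 ↦ 2/3  ≥
α = 1/3, β = 2/3 ↦ 1  ≥
α = 1/3, β = 1 ↦ 1  ≥
α = 2/3, β = 0 ↦ 1  ≥
α = 2/3, β = 1/3 ↦ 2/3  ≥
α = 2/3, β = 2/3 ↦ 1/3  <
α = 2/3, β = 1 ↦ 2/3  ≥
α = 1, β = 0 ↦ 1  ≥
α = 1, β = 1/3 ↦ 2/3  ≥
α = 1, β = 2/3 ↦ 1/3  <
α = 1, β = 1 ↦ 0  <
So 13 of the 16 assignments meet the threshold.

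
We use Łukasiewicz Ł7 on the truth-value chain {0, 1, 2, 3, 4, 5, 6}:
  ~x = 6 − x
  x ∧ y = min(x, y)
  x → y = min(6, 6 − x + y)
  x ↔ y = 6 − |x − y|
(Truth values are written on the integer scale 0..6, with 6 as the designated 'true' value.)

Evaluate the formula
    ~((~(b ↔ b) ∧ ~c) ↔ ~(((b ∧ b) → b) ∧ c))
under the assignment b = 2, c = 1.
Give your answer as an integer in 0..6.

5

b ↔ b = 2 ↔ 2 = 6
~(b ↔ b) = ~6 = 0
~c = ~1 = 5
~(b ↔ b) ∧ ~c = 0 ∧ 5 = 0
b ∧ b = 2 ∧ 2 = 2
(b ∧ b) → b = 2 → 2 = 6
((b ∧ b) → b) ∧ c = 6 ∧ 1 = 1
~(((b ∧ b) → b) ∧ c) = ~1 = 5
(~(b ↔ b) ∧ ~c) ↔ ~(((b ∧ b) → b) ∧ c) = 0 ↔ 5 = 1
~((~(b ↔ b) ∧ ~c) ↔ ~(((b ∧ b) → b) ∧ c)) = ~1 = 5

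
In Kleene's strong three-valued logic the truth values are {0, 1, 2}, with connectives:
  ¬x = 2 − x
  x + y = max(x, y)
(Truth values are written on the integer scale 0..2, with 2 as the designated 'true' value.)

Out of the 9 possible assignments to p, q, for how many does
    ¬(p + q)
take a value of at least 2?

p = 0, q = 0 ↦ 2  ≥
p = 0, q = 1 ↦ 1  <
p = 0, q = 2 ↦ 0  <
p = 1, q = 0 ↦ 1  <
p = 1, q = 1 ↦ 1  <
p = 1, q = 2 ↦ 0  <
p = 2, q = 0 ↦ 0  <
p = 2, q = 1 ↦ 0  <
p = 2, q = 2 ↦ 0  <
So 1 of the 9 assignments meets the threshold.

1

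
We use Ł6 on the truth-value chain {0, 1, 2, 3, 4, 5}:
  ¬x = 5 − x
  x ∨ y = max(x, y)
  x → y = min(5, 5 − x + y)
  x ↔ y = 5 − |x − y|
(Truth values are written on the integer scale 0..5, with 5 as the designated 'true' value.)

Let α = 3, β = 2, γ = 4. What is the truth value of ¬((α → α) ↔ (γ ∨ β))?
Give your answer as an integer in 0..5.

α → α = 3 → 3 = 5
γ ∨ β = 4 ∨ 2 = 4
(α → α) ↔ (γ ∨ β) = 5 ↔ 4 = 4
¬((α → α) ↔ (γ ∨ β)) = ¬4 = 1

1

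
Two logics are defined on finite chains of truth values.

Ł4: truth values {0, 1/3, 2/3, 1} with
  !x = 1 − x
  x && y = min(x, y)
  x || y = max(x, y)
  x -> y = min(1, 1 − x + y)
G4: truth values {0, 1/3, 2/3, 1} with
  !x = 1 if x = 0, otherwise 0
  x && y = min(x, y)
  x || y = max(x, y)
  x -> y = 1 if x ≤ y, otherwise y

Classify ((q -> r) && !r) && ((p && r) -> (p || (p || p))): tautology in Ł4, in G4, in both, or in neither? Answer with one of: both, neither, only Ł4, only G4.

neither

In Ł4: at p = 0, q = 0, r = 1/3 the value is 2/3 — not a tautology.
In G4: at p = 0, q = 0, r = 1/3 the value is 0 — not a tautology.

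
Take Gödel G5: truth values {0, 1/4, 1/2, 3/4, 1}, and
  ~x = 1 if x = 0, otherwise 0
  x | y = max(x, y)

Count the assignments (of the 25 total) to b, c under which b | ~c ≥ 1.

value 1: 9 assignments (counts)
value 3/4: 4 assignments
value 1/2: 4 assignments
value 1/4: 4 assignments
value 0: 4 assignments
So 9 of the 25 assignments meet the threshold.

9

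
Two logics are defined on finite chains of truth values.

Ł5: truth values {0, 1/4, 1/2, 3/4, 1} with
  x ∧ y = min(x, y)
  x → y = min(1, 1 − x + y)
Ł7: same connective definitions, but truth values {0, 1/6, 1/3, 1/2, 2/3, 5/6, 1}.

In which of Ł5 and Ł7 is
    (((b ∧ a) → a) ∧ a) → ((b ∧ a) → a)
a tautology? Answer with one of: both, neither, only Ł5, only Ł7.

both

In Ł5: every assignment gives 1 — tautology.
In Ł7: every assignment gives 1 — tautology.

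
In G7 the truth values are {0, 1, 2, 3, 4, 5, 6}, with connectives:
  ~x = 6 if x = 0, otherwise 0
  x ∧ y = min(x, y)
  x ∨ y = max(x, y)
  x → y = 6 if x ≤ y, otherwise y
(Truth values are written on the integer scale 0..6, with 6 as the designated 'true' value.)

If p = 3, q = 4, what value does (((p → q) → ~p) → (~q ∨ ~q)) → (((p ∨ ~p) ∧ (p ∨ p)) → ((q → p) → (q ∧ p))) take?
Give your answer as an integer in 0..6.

6

p → q = 3 → 4 = 6
~p = ~3 = 0
(p → q) → ~p = 6 → 0 = 0
~q = ~4 = 0
~q = ~4 = 0
~q ∨ ~q = 0 ∨ 0 = 0
((p → q) → ~p) → (~q ∨ ~q) = 0 → 0 = 6
~p = ~3 = 0
p ∨ ~p = 3 ∨ 0 = 3
p ∨ p = 3 ∨ 3 = 3
(p ∨ ~p) ∧ (p ∨ p) = 3 ∧ 3 = 3
q → p = 4 → 3 = 3
q ∧ p = 4 ∧ 3 = 3
(q → p) → (q ∧ p) = 3 → 3 = 6
((p ∨ ~p) ∧ (p ∨ p)) → ((q → p) → (q ∧ p)) = 3 → 6 = 6
(((p → q) → ~p) → (~q ∨ ~q)) → (((p ∨ ~p) ∧ (p ∨ p)) → ((q → p) → (q ∧ p))) = 6 → 6 = 6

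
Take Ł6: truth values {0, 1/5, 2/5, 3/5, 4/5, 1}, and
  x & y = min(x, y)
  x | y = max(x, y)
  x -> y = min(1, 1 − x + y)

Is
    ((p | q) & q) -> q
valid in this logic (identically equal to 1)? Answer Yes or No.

Yes

At p = 3/5, q = 3/5, for instance:
p | q = 3/5 | 3/5 = 3/5
(p | q) & q = 3/5 & 3/5 = 3/5
((p | q) & q) -> q = 3/5 -> 3/5 = 1
and checking the remaining 35 assignments likewise gives ≥ 1 in every case.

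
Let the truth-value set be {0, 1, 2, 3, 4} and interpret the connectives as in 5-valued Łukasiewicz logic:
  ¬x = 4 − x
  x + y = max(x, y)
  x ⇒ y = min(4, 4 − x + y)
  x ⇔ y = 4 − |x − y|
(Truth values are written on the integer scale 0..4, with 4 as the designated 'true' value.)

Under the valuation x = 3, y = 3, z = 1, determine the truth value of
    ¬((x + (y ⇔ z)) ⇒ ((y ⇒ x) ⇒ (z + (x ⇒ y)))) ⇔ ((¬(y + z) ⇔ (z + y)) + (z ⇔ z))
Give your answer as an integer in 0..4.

0

y ⇔ z = 3 ⇔ 1 = 2
x + (y ⇔ z) = 3 + 2 = 3
y ⇒ x = 3 ⇒ 3 = 4
x ⇒ y = 3 ⇒ 3 = 4
z + (x ⇒ y) = 1 + 4 = 4
(y ⇒ x) ⇒ (z + (x ⇒ y)) = 4 ⇒ 4 = 4
(x + (y ⇔ z)) ⇒ ((y ⇒ x) ⇒ (z + (x ⇒ y))) = 3 ⇒ 4 = 4
¬((x + (y ⇔ z)) ⇒ ((y ⇒ x) ⇒ (z + (x ⇒ y)))) = ¬4 = 0
y + z = 3 + 1 = 3
¬(y + z) = ¬3 = 1
z + y = 1 + 3 = 3
¬(y + z) ⇔ (z + y) = 1 ⇔ 3 = 2
z ⇔ z = 1 ⇔ 1 = 4
(¬(y + z) ⇔ (z + y)) + (z ⇔ z) = 2 + 4 = 4
¬((x + (y ⇔ z)) ⇒ ((y ⇒ x) ⇒ (z + (x ⇒ y)))) ⇔ ((¬(y + z) ⇔ (z + y)) + (z ⇔ z)) = 0 ⇔ 4 = 0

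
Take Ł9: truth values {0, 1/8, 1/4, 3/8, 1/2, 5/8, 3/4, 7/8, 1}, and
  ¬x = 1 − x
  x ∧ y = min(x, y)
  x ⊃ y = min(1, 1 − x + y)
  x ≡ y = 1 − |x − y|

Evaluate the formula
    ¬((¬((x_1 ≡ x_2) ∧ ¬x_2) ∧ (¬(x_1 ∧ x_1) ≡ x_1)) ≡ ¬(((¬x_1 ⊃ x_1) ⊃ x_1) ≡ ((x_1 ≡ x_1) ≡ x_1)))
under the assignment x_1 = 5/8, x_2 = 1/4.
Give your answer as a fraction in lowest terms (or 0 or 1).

3/8

x_1 ≡ x_2 = 5/8 ≡ 1/4 = 5/8
¬x_2 = ¬1/4 = 3/4
(x_1 ≡ x_2) ∧ ¬x_2 = 5/8 ∧ 3/4 = 5/8
¬((x_1 ≡ x_2) ∧ ¬x_2) = ¬5/8 = 3/8
x_1 ∧ x_1 = 5/8 ∧ 5/8 = 5/8
¬(x_1 ∧ x_1) = ¬5/8 = 3/8
¬(x_1 ∧ x_1) ≡ x_1 = 3/8 ≡ 5/8 = 3/4
¬((x_1 ≡ x_2) ∧ ¬x_2) ∧ (¬(x_1 ∧ x_1) ≡ x_1) = 3/8 ∧ 3/4 = 3/8
¬x_1 = ¬5/8 = 3/8
¬x_1 ⊃ x_1 = 3/8 ⊃ 5/8 = 1
(¬x_1 ⊃ x_1) ⊃ x_1 = 1 ⊃ 5/8 = 5/8
x_1 ≡ x_1 = 5/8 ≡ 5/8 = 1
(x_1 ≡ x_1) ≡ x_1 = 1 ≡ 5/8 = 5/8
((¬x_1 ⊃ x_1) ⊃ x_1) ≡ ((x_1 ≡ x_1) ≡ x_1) = 5/8 ≡ 5/8 = 1
¬(((¬x_1 ⊃ x_1) ⊃ x_1) ≡ ((x_1 ≡ x_1) ≡ x_1)) = ¬1 = 0
(¬((x_1 ≡ x_2) ∧ ¬x_2) ∧ (¬(x_1 ∧ x_1) ≡ x_1)) ≡ ¬(((¬x_1 ⊃ x_1) ⊃ x_1) ≡ ((x_1 ≡ x_1) ≡ x_1)) = 3/8 ≡ 0 = 5/8
¬((¬((x_1 ≡ x_2) ∧ ¬x_2) ∧ (¬(x_1 ∧ x_1) ≡ x_1)) ≡ ¬(((¬x_1 ⊃ x_1) ⊃ x_1) ≡ ((x_1 ≡ x_1) ≡ x_1))) = ¬5/8 = 3/8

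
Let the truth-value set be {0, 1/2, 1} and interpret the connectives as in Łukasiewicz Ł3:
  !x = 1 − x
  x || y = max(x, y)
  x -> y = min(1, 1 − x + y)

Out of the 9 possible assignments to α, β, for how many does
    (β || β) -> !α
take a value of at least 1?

6

α = 0, β = 0 ↦ 1  ≥
α = 0, β = 1/2 ↦ 1  ≥
α = 0, β = 1 ↦ 1  ≥
α = 1/2, β = 0 ↦ 1  ≥
α = 1/2, β = 1/2 ↦ 1  ≥
α = 1/2, β = 1 ↦ 1/2  <
α = 1, β = 0 ↦ 1  ≥
α = 1, β = 1/2 ↦ 1/2  <
α = 1, β = 1 ↦ 0  <
So 6 of the 9 assignments meet the threshold.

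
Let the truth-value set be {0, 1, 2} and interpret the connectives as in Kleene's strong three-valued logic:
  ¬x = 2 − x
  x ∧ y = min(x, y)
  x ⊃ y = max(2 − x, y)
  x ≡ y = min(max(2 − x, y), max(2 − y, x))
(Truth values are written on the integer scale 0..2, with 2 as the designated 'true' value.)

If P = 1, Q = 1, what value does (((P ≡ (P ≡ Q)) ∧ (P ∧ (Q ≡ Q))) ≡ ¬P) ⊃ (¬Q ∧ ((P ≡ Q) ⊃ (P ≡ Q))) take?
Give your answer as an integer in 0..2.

P ≡ Q = 1 ≡ 1 = 1
P ≡ (P ≡ Q) = 1 ≡ 1 = 1
Q ≡ Q = 1 ≡ 1 = 1
P ∧ (Q ≡ Q) = 1 ∧ 1 = 1
(P ≡ (P ≡ Q)) ∧ (P ∧ (Q ≡ Q)) = 1 ∧ 1 = 1
¬P = ¬1 = 1
((P ≡ (P ≡ Q)) ∧ (P ∧ (Q ≡ Q))) ≡ ¬P = 1 ≡ 1 = 1
¬Q = ¬1 = 1
P ≡ Q = 1 ≡ 1 = 1
P ≡ Q = 1 ≡ 1 = 1
(P ≡ Q) ⊃ (P ≡ Q) = 1 ⊃ 1 = 1
¬Q ∧ ((P ≡ Q) ⊃ (P ≡ Q)) = 1 ∧ 1 = 1
(((P ≡ (P ≡ Q)) ∧ (P ∧ (Q ≡ Q))) ≡ ¬P) ⊃ (¬Q ∧ ((P ≡ Q) ⊃ (P ≡ Q))) = 1 ⊃ 1 = 1

1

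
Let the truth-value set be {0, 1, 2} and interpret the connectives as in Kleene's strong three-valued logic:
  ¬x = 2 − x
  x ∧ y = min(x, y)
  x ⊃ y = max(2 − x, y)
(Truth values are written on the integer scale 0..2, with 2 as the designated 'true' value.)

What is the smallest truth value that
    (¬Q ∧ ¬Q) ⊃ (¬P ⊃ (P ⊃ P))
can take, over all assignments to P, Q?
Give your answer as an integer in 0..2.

1

Take P = 1, Q = 0:
¬Q = ¬0 = 2
¬Q = ¬0 = 2
¬Q ∧ ¬Q = 2 ∧ 2 = 2
¬P = ¬1 = 1
P ⊃ P = 1 ⊃ 1 = 1
¬P ⊃ (P ⊃ P) = 1 ⊃ 1 = 1
(¬Q ∧ ¬Q) ⊃ (¬P ⊃ (P ⊃ P)) = 2 ⊃ 1 = 1
No assignment yields a value below 1, so this is the minimum.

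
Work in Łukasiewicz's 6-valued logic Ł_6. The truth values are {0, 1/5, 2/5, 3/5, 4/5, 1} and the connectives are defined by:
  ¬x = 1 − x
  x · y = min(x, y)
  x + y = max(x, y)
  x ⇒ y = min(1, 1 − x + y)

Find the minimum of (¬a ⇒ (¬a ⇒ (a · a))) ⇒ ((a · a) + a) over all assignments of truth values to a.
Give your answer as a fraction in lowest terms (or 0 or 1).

2/5

Take a = 2/5:
¬a = ¬2/5 = 3/5
¬a = ¬2/5 = 3/5
a · a = 2/5 · 2/5 = 2/5
¬a ⇒ (a · a) = 3/5 ⇒ 2/5 = 4/5
¬a ⇒ (¬a ⇒ (a · a)) = 3/5 ⇒ 4/5 = 1
a · a = 2/5 · 2/5 = 2/5
(a · a) + a = 2/5 + 2/5 = 2/5
(¬a ⇒ (¬a ⇒ (a · a))) ⇒ ((a · a) + a) = 1 ⇒ 2/5 = 2/5
No assignment yields a value below 2/5, so this is the minimum.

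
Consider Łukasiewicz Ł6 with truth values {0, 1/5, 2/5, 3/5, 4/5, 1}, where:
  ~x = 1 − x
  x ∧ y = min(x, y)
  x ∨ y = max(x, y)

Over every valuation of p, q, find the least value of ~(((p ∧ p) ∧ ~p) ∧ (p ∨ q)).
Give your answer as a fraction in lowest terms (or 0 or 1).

Take p = 2/5, q = 0:
p ∧ p = 2/5 ∧ 2/5 = 2/5
~p = ~2/5 = 3/5
(p ∧ p) ∧ ~p = 2/5 ∧ 3/5 = 2/5
p ∨ q = 2/5 ∨ 0 = 2/5
((p ∧ p) ∧ ~p) ∧ (p ∨ q) = 2/5 ∧ 2/5 = 2/5
~(((p ∧ p) ∧ ~p) ∧ (p ∨ q)) = ~2/5 = 3/5
No assignment yields a value below 3/5, so this is the minimum.

3/5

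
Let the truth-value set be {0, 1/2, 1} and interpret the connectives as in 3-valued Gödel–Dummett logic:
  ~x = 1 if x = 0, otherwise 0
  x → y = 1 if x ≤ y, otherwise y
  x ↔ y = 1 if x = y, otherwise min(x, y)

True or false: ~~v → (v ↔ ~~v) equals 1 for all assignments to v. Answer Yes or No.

No

Counterexample: take v = 1/2.
~v = ~1/2 = 0
~~v = ~0 = 1
~v = ~1/2 = 0
~~v = ~0 = 1
v ↔ ~~v = 1/2 ↔ 1 = 1/2
~~v → (v ↔ ~~v) = 1 → 1/2 = 1/2
This gives 1/2 ≠ 1.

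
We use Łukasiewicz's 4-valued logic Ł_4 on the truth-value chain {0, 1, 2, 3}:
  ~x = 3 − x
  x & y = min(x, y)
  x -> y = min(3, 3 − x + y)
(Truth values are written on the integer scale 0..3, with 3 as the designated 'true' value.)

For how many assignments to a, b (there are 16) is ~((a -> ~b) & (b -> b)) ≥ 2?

a = 0, b = 0 ↦ 0  <
a = 0, b = 1 ↦ 0  <
a = 0, b = 2 ↦ 0  <
a = 0, b = 3 ↦ 0  <
a = 1, b = 0 ↦ 0  <
a = 1, b = 1 ↦ 0  <
a = 1, b = 2 ↦ 0  <
a = 1, b = 3 ↦ 1  <
a = 2, b = 0 ↦ 0  <
a = 2, b = 1 ↦ 0  <
a = 2, b = 2 ↦ 1  <
a = 2, b = 3 ↦ 2  ≥
a = 3, b = 0 ↦ 0  <
a = 3, b = 1 ↦ 1  <
a = 3, b = 2 ↦ 2  ≥
a = 3, b = 3 ↦ 3  ≥
So 3 of the 16 assignments meet the threshold.

3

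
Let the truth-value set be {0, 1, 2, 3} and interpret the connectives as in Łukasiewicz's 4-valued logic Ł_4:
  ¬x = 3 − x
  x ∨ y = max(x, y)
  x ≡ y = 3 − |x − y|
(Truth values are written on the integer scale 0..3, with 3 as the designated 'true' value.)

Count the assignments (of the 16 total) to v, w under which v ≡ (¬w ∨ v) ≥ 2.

v = 0, w = 0 ↦ 0  <
v = 0, w = 1 ↦ 1  <
v = 0, w = 2 ↦ 2  ≥
v = 0, w = 3 ↦ 3  ≥
v = 1, w = 0 ↦ 1  <
v = 1, w = 1 ↦ 2  ≥
v = 1, w = 2 ↦ 3  ≥
v = 1, w = 3 ↦ 3  ≥
v = 2, w = 0 ↦ 2  ≥
v = 2, w = 1 ↦ 3  ≥
v = 2, w = 2 ↦ 3  ≥
v = 2, w = 3 ↦ 3  ≥
v = 3, w = 0 ↦ 3  ≥
v = 3, w = 1 ↦ 3  ≥
v = 3, w = 2 ↦ 3  ≥
v = 3, w = 3 ↦ 3  ≥
So 13 of the 16 assignments meet the threshold.

13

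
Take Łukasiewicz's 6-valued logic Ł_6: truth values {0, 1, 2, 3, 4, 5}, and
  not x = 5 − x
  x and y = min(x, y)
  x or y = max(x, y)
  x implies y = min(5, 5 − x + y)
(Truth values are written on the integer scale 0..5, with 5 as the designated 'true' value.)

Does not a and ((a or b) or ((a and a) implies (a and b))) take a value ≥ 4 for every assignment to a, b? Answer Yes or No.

Counterexample: take a = 2, b = 0.
not a = not 2 = 3
a or b = 2 or 0 = 2
a and a = 2 and 2 = 2
a and b = 2 and 0 = 0
(a and a) implies (a and b) = 2 implies 0 = 3
(a or b) or ((a and a) implies (a and b)) = 2 or 3 = 3
not a and ((a or b) or ((a and a) implies (a and b))) = 3 and 3 = 3
This gives 3, which is below 4.

No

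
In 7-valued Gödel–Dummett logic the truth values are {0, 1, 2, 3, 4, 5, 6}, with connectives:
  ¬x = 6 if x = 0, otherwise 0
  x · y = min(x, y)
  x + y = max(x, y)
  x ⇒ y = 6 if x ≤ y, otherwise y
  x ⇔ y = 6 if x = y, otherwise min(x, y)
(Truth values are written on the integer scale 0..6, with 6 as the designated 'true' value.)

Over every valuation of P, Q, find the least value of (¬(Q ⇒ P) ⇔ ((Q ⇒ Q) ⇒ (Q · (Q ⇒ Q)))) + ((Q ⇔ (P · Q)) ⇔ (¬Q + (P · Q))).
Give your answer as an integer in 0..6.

1

Take P = 1, Q = 1:
Q ⇒ P = 1 ⇒ 1 = 6
¬(Q ⇒ P) = ¬6 = 0
Q ⇒ Q = 1 ⇒ 1 = 6
Q ⇒ Q = 1 ⇒ 1 = 6
Q · (Q ⇒ Q) = 1 · 6 = 1
(Q ⇒ Q) ⇒ (Q · (Q ⇒ Q)) = 6 ⇒ 1 = 1
¬(Q ⇒ P) ⇔ ((Q ⇒ Q) ⇒ (Q · (Q ⇒ Q))) = 0 ⇔ 1 = 0
P · Q = 1 · 1 = 1
Q ⇔ (P · Q) = 1 ⇔ 1 = 6
¬Q = ¬1 = 0
P · Q = 1 · 1 = 1
¬Q + (P · Q) = 0 + 1 = 1
(Q ⇔ (P · Q)) ⇔ (¬Q + (P · Q)) = 6 ⇔ 1 = 1
(¬(Q ⇒ P) ⇔ ((Q ⇒ Q) ⇒ (Q · (Q ⇒ Q)))) + ((Q ⇔ (P · Q)) ⇔ (¬Q + (P · Q))) = 0 + 1 = 1
No assignment yields a value below 1, so this is the minimum.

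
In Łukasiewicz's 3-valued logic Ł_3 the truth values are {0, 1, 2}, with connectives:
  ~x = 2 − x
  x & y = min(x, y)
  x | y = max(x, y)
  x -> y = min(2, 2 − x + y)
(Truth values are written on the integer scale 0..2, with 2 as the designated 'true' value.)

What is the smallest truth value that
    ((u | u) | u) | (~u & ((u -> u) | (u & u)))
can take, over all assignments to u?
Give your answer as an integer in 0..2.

1

Take u = 1:
u | u = 1 | 1 = 1
(u | u) | u = 1 | 1 = 1
~u = ~1 = 1
u -> u = 1 -> 1 = 2
u & u = 1 & 1 = 1
(u -> u) | (u & u) = 2 | 1 = 2
~u & ((u -> u) | (u & u)) = 1 & 2 = 1
((u | u) | u) | (~u & ((u -> u) | (u & u))) = 1 | 1 = 1
No assignment yields a value below 1, so this is the minimum.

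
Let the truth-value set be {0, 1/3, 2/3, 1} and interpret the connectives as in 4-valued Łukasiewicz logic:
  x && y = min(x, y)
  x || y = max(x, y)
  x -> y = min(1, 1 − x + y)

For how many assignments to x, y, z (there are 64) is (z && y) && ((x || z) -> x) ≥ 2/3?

value 1: 1 assignment (counts)
value 2/3: 9 assignments (counts)
value 1/3: 23 assignments
value 0: 31 assignments
So 10 of the 64 assignments meet the threshold.

10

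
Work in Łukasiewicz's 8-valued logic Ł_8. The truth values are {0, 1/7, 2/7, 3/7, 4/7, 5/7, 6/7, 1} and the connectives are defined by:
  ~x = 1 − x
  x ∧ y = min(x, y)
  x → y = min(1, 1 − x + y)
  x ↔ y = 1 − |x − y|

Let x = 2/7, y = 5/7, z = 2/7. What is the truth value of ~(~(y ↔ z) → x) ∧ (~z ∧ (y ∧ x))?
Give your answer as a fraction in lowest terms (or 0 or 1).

1/7

y ↔ z = 5/7 ↔ 2/7 = 4/7
~(y ↔ z) = ~4/7 = 3/7
~(y ↔ z) → x = 3/7 → 2/7 = 6/7
~(~(y ↔ z) → x) = ~6/7 = 1/7
~z = ~2/7 = 5/7
y ∧ x = 5/7 ∧ 2/7 = 2/7
~z ∧ (y ∧ x) = 5/7 ∧ 2/7 = 2/7
~(~(y ↔ z) → x) ∧ (~z ∧ (y ∧ x)) = 1/7 ∧ 2/7 = 1/7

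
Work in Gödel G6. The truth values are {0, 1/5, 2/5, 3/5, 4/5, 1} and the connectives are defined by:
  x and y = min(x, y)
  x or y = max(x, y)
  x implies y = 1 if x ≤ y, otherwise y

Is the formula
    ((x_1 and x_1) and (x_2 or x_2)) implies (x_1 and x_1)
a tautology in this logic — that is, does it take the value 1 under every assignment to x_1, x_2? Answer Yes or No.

At x_1 = 4/5, x_2 = 1/5, for instance:
x_1 and x_1 = 4/5 and 4/5 = 4/5
x_2 or x_2 = 1/5 or 1/5 = 1/5
(x_1 and x_1) and (x_2 or x_2) = 4/5 and 1/5 = 1/5
((x_1 and x_1) and (x_2 or x_2)) implies (x_1 and x_1) = 1/5 implies 4/5 = 1
and checking the remaining 35 assignments likewise gives ≥ 1 in every case.

Yes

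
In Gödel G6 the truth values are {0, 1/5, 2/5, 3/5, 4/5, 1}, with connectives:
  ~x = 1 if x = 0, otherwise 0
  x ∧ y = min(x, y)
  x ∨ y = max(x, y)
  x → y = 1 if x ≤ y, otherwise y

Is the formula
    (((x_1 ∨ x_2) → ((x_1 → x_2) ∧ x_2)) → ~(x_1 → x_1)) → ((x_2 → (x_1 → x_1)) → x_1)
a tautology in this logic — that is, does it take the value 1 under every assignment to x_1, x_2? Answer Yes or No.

Counterexample: take x_1 = 1/5, x_2 = 0.
x_1 ∨ x_2 = 1/5 ∨ 0 = 1/5
x_1 → x_2 = 1/5 → 0 = 0
(x_1 → x_2) ∧ x_2 = 0 ∧ 0 = 0
(x_1 ∨ x_2) → ((x_1 → x_2) ∧ x_2) = 1/5 → 0 = 0
x_1 → x_1 = 1/5 → 1/5 = 1
~(x_1 → x_1) = ~1 = 0
((x_1 ∨ x_2) → ((x_1 → x_2) ∧ x_2)) → ~(x_1 → x_1) = 0 → 0 = 1
x_1 → x_1 = 1/5 → 1/5 = 1
x_2 → (x_1 → x_1) = 0 → 1 = 1
(x_2 → (x_1 → x_1)) → x_1 = 1 → 1/5 = 1/5
(((x_1 ∨ x_2) → ((x_1 → x_2) ∧ x_2)) → ~(x_1 → x_1)) → ((x_2 → (x_1 → x_1)) → x_1) = 1 → 1/5 = 1/5
This gives 1/5 ≠ 1.

No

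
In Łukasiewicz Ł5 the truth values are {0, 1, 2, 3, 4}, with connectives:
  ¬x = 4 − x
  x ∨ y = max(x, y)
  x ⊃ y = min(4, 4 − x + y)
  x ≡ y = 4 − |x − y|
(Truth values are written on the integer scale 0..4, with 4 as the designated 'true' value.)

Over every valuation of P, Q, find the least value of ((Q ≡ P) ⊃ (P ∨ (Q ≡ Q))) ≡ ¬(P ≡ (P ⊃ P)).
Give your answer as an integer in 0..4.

0

Take P = 4, Q = 0:
Q ≡ P = 0 ≡ 4 = 0
Q ≡ Q = 0 ≡ 0 = 4
P ∨ (Q ≡ Q) = 4 ∨ 4 = 4
(Q ≡ P) ⊃ (P ∨ (Q ≡ Q)) = 0 ⊃ 4 = 4
P ⊃ P = 4 ⊃ 4 = 4
P ≡ (P ⊃ P) = 4 ≡ 4 = 4
¬(P ≡ (P ⊃ P)) = ¬4 = 0
((Q ≡ P) ⊃ (P ∨ (Q ≡ Q))) ≡ ¬(P ≡ (P ⊃ P)) = 4 ≡ 0 = 0
No assignment yields a value below 0, so this is the minimum.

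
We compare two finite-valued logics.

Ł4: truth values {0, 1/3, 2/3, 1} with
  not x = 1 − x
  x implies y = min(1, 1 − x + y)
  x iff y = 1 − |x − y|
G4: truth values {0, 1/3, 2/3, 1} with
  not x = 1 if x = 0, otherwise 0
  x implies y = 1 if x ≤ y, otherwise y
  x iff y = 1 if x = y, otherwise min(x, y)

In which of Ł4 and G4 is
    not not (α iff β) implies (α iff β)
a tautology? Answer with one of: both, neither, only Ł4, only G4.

In Ł4: every assignment gives 1 — tautology.
In G4: at α = 1/3, β = 2/3 the value is 1/3 — not a tautology.

only Ł4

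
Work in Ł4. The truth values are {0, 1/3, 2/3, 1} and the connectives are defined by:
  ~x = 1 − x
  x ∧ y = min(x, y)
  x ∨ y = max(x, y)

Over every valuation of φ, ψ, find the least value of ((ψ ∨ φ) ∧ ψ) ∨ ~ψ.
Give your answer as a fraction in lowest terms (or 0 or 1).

Take φ = 0, ψ = 1/3:
ψ ∨ φ = 1/3 ∨ 0 = 1/3
(ψ ∨ φ) ∧ ψ = 1/3 ∧ 1/3 = 1/3
~ψ = ~1/3 = 2/3
((ψ ∨ φ) ∧ ψ) ∨ ~ψ = 1/3 ∨ 2/3 = 2/3
No assignment yields a value below 2/3, so this is the minimum.

2/3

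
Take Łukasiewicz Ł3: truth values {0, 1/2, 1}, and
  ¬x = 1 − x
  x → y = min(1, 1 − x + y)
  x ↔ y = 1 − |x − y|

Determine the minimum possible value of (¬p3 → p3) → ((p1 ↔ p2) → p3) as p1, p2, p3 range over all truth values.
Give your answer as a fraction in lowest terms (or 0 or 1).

Take p1 = 0, p2 = 0, p3 = 1/2:
¬p3 = ¬1/2 = 1/2
¬p3 → p3 = 1/2 → 1/2 = 1
p1 ↔ p2 = 0 ↔ 0 = 1
(p1 ↔ p2) → p3 = 1 → 1/2 = 1/2
(¬p3 → p3) → ((p1 ↔ p2) → p3) = 1 → 1/2 = 1/2
No assignment yields a value below 1/2, so this is the minimum.

1/2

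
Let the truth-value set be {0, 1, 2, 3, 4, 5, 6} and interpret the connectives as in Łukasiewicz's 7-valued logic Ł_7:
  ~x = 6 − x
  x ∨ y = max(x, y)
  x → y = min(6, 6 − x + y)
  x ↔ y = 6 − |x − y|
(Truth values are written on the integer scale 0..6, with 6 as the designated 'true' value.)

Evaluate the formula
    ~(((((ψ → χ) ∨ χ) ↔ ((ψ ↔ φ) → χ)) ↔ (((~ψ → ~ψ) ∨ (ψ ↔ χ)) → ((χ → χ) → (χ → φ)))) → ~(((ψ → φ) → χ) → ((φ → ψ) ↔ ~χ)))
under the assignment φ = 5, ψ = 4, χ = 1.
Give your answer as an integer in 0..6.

ψ → χ = 4 → 1 = 3
(ψ → χ) ∨ χ = 3 ∨ 1 = 3
ψ ↔ φ = 4 ↔ 5 = 5
(ψ ↔ φ) → χ = 5 → 1 = 2
((ψ → χ) ∨ χ) ↔ ((ψ ↔ φ) → χ) = 3 ↔ 2 = 5
~ψ = ~4 = 2
~ψ = ~4 = 2
~ψ → ~ψ = 2 → 2 = 6
ψ ↔ χ = 4 ↔ 1 = 3
(~ψ → ~ψ) ∨ (ψ ↔ χ) = 6 ∨ 3 = 6
χ → χ = 1 → 1 = 6
χ → φ = 1 → 5 = 6
(χ → χ) → (χ → φ) = 6 → 6 = 6
((~ψ → ~ψ) ∨ (ψ ↔ χ)) → ((χ → χ) → (χ → φ)) = 6 → 6 = 6
(((ψ → χ) ∨ χ) ↔ ((ψ ↔ φ) → χ)) ↔ (((~ψ → ~ψ) ∨ (ψ ↔ χ)) → ((χ → χ) → (χ → φ))) = 5 ↔ 6 = 5
ψ → φ = 4 → 5 = 6
(ψ → φ) → χ = 6 → 1 = 1
φ → ψ = 5 → 4 = 5
~χ = ~1 = 5
(φ → ψ) ↔ ~χ = 5 ↔ 5 = 6
((ψ → φ) → χ) → ((φ → ψ) ↔ ~χ) = 1 → 6 = 6
~(((ψ → φ) → χ) → ((φ → ψ) ↔ ~χ)) = ~6 = 0
((((ψ → χ) ∨ χ) ↔ ((ψ ↔ φ) → χ)) ↔ (((~ψ → ~ψ) ∨ (ψ ↔ χ)) → ((χ → χ) → (χ → φ)))) → ~(((ψ → φ) → χ) → ((φ → ψ) ↔ ~χ)) = 5 → 0 = 1
~(((((ψ → χ) ∨ χ) ↔ ((ψ ↔ φ) → χ)) ↔ (((~ψ → ~ψ) ∨ (ψ ↔ χ)) → ((χ → χ) → (χ → φ)))) → ~(((ψ → φ) → χ) → ((φ → ψ) ↔ ~χ))) = ~1 = 5

5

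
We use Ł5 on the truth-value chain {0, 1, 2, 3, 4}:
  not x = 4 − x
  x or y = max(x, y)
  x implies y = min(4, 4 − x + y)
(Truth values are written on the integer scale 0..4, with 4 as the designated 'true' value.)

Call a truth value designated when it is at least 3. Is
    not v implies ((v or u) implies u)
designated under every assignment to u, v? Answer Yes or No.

Yes

At u = 2, v = 2, for instance:
not v = not 2 = 2
v or u = 2 or 2 = 2
(v or u) implies u = 2 implies 2 = 4
not v implies ((v or u) implies u) = 2 implies 4 = 4
and checking the remaining 24 assignments likewise gives ≥ 3 in every case.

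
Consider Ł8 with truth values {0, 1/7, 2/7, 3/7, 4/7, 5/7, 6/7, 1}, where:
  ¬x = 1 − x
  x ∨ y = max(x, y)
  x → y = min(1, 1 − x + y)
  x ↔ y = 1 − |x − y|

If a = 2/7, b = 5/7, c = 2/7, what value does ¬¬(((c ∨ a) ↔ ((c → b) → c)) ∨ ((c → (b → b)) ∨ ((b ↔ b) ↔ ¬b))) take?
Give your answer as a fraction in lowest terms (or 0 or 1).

c ∨ a = 2/7 ∨ 2/7 = 2/7
c → b = 2/7 → 5/7 = 1
(c → b) → c = 1 → 2/7 = 2/7
(c ∨ a) ↔ ((c → b) → c) = 2/7 ↔ 2/7 = 1
b → b = 5/7 → 5/7 = 1
c → (b → b) = 2/7 → 1 = 1
b ↔ b = 5/7 ↔ 5/7 = 1
¬b = ¬5/7 = 2/7
(b ↔ b) ↔ ¬b = 1 ↔ 2/7 = 2/7
(c → (b → b)) ∨ ((b ↔ b) ↔ ¬b) = 1 ∨ 2/7 = 1
((c ∨ a) ↔ ((c → b) → c)) ∨ ((c → (b → b)) ∨ ((b ↔ b) ↔ ¬b)) = 1 ∨ 1 = 1
¬(((c ∨ a) ↔ ((c → b) → c)) ∨ ((c → (b → b)) ∨ ((b ↔ b) ↔ ¬b))) = ¬1 = 0
¬¬(((c ∨ a) ↔ ((c → b) → c)) ∨ ((c → (b → b)) ∨ ((b ↔ b) ↔ ¬b))) = ¬0 = 1

1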